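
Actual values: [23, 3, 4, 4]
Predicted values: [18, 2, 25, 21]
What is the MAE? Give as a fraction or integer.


MAE = (1/4) * (|23-18|=5 + |3-2|=1 + |4-25|=21 + |4-21|=17). Sum = 44. MAE = 11.

11


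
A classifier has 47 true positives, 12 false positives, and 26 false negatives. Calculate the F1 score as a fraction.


Precision = 47/59 = 47/59. Recall = 47/73 = 47/73. F1 = 2*P*R/(P+R) = 47/66.

47/66


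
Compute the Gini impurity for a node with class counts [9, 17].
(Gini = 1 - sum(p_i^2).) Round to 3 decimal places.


Total = 26. Proportions: 9/26, 17/26. sum(p_i^2) = 0.5473. Gini = 1 - 0.5473 = 0.4527, which rounds to 0.453.

0.453


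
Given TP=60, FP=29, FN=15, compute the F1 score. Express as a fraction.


Precision = 60/89 = 60/89. Recall = 60/75 = 4/5. F1 = 2*P*R/(P+R) = 30/41.

30/41


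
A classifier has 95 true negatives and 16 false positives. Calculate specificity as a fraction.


Specificity = TN / (TN + FP) = 95 / 111 = 95/111.

95/111


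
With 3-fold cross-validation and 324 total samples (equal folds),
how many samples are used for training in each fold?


Each validation fold has 324/3 = 108 samples. Training set = 324 - 108 = 216.

216


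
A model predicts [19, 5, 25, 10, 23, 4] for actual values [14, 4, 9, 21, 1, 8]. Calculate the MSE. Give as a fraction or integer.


MSE = (1/6) * ((14-19)^2=25 + (4-5)^2=1 + (9-25)^2=256 + (21-10)^2=121 + (1-23)^2=484 + (8-4)^2=16). Sum = 903. MSE = 301/2.

301/2


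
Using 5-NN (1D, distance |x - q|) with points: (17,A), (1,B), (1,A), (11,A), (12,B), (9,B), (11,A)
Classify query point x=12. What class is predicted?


Distances: |17-12|=5, |1-12|=11, |1-12|=11, |11-12|=1, |12-12|=0, |9-12|=3, |11-12|=1. 5 nearest: (12,B), (11,A), (11,A), (9,B), (17,A). Counts: {'B': 2, 'A': 3}. Majority class: A.

A


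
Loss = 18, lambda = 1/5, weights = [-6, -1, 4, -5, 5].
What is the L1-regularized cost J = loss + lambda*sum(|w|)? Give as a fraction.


L1 norm = sum(|w|) = 21. J = 18 + 1/5 * 21 = 111/5.

111/5


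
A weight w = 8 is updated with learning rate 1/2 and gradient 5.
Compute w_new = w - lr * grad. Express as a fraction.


w_new = 8 - 1/2 * 5 = 8 - 5/2 = 11/2.

11/2


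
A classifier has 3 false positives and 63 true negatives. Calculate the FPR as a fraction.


FPR = FP / (FP + TN) = 3 / 66 = 1/22.

1/22


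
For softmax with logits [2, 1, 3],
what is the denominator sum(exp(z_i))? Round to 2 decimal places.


Denom = e^2=7.3891 + e^1=2.7183 + e^3=20.0855. Sum = 30.1929, which rounds to 30.19.

30.19


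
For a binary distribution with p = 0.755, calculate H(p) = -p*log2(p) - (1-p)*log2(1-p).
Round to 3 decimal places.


H = -0.755*log2(0.755) - 0.245*log2(0.245) = 0.803.

0.803


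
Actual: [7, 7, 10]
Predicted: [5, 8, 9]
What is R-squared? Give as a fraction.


Mean(y) = 8. SS_res = 6. SS_tot = 6. R^2 = 1 - 6/(6) = 0.

0


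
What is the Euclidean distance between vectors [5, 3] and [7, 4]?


d = sqrt(sum of squared differences). (5-7)^2=4, (3-4)^2=1. Sum = 5.

sqrt(5)


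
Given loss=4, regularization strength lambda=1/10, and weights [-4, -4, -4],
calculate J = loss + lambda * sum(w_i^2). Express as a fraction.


L2 sq norm = sum(w^2) = 48. J = 4 + 1/10 * 48 = 44/5.

44/5


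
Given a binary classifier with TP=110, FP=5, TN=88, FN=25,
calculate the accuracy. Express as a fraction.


Accuracy = (TP + TN) / (TP + TN + FP + FN) = (110 + 88) / 228 = 33/38.

33/38


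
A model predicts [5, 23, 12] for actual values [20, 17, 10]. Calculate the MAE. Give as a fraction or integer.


MAE = (1/3) * (|20-5|=15 + |17-23|=6 + |10-12|=2). Sum = 23. MAE = 23/3.

23/3


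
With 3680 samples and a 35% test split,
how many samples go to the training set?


Test set = 3680 * 35% = 1288. Training set = 3680 - 1288 = 2392.

2392


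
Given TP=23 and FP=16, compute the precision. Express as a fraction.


Precision = TP / (TP + FP) = 23 / 39 = 23/39.

23/39


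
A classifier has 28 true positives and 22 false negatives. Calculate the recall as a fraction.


Recall = TP / (TP + FN) = 28 / 50 = 14/25.

14/25


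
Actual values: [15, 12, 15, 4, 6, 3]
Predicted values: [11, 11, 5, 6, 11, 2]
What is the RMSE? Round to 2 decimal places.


MSE = 24.5000. RMSE = sqrt(24.5000) = 4.95.

4.95


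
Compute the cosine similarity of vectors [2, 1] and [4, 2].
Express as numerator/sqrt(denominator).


dot = 10. |a|^2 = 5, |b|^2 = 20. cos = 10/sqrt(100).

10/sqrt(100)


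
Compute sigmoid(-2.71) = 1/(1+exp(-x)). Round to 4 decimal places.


sigma(-2.71) = 1/(1+e^(2.71)) = 1/(1+15.029276) = 1/16.029276 = 0.0624.

0.0624


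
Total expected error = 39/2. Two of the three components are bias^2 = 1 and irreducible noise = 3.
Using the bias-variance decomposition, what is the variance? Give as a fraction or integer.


Total error = bias^2 + variance + irreducible noise. So variance = 39/2 - 1 - 3 = 31/2.

31/2


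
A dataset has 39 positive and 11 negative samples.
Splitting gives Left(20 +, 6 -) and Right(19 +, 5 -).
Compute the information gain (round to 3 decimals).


H(parent) = 0.7602. H(left) = 0.7793, H(right) = 0.7383. Weighted = (26/50)*0.7793 + (24/50)*0.7383 = 0.7596. IG = 0.7602 - 0.7596 = 0.0006, which rounds to 0.001.

0.001


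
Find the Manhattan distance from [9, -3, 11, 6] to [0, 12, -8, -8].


d = sum of absolute differences: |9-0|=9 + |-3-12|=15 + |11--8|=19 + |6--8|=14 = 57.

57


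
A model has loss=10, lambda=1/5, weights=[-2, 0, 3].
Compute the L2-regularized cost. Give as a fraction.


L2 sq norm = sum(w^2) = 13. J = 10 + 1/5 * 13 = 63/5.

63/5


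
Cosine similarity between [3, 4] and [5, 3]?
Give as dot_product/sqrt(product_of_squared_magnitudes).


dot = 27. |a|^2 = 25, |b|^2 = 34. cos = 27/sqrt(850).

27/sqrt(850)


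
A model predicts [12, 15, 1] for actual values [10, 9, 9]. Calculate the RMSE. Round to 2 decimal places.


MSE = 34.6667. RMSE = sqrt(34.6667) = 5.89.

5.89


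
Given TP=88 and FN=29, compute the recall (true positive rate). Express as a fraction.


Recall = TP / (TP + FN) = 88 / 117 = 88/117.

88/117


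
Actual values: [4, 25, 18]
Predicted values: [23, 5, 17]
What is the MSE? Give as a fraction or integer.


MSE = (1/3) * ((4-23)^2=361 + (25-5)^2=400 + (18-17)^2=1). Sum = 762. MSE = 254.

254


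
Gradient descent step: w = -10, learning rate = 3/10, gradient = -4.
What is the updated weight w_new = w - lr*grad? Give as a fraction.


w_new = -10 - 3/10 * -4 = -10 - -6/5 = -44/5.

-44/5


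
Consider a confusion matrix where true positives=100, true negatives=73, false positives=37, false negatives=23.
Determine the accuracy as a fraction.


Accuracy = (TP + TN) / (TP + TN + FP + FN) = (100 + 73) / 233 = 173/233.

173/233


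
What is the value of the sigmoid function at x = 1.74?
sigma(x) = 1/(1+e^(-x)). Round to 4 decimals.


sigma(1.74) = 1/(1+e^(-1.74)) = 1/(1+0.175520) = 1/1.175520 = 0.8507.

0.8507


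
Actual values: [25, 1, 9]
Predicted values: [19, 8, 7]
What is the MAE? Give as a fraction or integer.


MAE = (1/3) * (|25-19|=6 + |1-8|=7 + |9-7|=2). Sum = 15. MAE = 5.

5


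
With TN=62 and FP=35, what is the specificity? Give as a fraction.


Specificity = TN / (TN + FP) = 62 / 97 = 62/97.

62/97


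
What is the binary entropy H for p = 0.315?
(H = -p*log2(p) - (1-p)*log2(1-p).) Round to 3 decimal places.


H = -0.315*log2(0.315) - 0.685*log2(0.685) = 0.899.

0.899


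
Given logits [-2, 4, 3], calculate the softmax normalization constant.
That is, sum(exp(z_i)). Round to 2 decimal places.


Denom = e^-2=0.1353 + e^4=54.5982 + e^3=20.0855. Sum = 74.8190, which rounds to 74.82.

74.82


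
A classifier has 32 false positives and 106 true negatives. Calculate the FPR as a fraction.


FPR = FP / (FP + TN) = 32 / 138 = 16/69.

16/69


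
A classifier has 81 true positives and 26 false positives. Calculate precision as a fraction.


Precision = TP / (TP + FP) = 81 / 107 = 81/107.

81/107


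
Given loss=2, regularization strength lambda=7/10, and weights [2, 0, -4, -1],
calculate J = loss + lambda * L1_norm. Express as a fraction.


L1 norm = sum(|w|) = 7. J = 2 + 7/10 * 7 = 69/10.

69/10


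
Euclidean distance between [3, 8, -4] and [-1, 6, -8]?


d = sqrt(sum of squared differences). (3--1)^2=16, (8-6)^2=4, (-4--8)^2=16. Sum = 36.

6


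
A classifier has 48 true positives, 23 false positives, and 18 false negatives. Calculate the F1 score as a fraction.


Precision = 48/71 = 48/71. Recall = 48/66 = 8/11. F1 = 2*P*R/(P+R) = 96/137.

96/137


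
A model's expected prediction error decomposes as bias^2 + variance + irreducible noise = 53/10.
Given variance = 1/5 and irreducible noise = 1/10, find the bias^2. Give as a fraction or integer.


Total error = bias^2 + variance + irreducible noise. So bias^2 = 53/10 - 1/5 - 1/10 = 5.

5


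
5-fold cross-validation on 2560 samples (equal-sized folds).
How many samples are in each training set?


Each validation fold has 2560/5 = 512 samples. Training set = 2560 - 512 = 2048.

2048


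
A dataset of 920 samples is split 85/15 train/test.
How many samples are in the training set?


Test set = 920 * 15% = 138. Training set = 920 - 138 = 782.

782


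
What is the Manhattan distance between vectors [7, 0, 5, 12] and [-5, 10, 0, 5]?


d = sum of absolute differences: |7--5|=12 + |0-10|=10 + |5-0|=5 + |12-5|=7 = 34.

34


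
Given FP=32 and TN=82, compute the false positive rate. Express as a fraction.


FPR = FP / (FP + TN) = 32 / 114 = 16/57.

16/57


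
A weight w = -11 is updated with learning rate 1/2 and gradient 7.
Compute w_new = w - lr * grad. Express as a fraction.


w_new = -11 - 1/2 * 7 = -11 - 7/2 = -29/2.

-29/2


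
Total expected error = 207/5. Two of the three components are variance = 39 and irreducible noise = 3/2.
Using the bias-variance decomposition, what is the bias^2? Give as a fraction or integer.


Total error = bias^2 + variance + irreducible noise. So bias^2 = 207/5 - 39 - 3/2 = 9/10.

9/10


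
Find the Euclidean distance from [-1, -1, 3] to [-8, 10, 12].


d = sqrt(sum of squared differences). (-1--8)^2=49, (-1-10)^2=121, (3-12)^2=81. Sum = 251.

sqrt(251)


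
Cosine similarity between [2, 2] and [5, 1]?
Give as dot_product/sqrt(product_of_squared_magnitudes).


dot = 12. |a|^2 = 8, |b|^2 = 26. cos = 12/sqrt(208).

12/sqrt(208)


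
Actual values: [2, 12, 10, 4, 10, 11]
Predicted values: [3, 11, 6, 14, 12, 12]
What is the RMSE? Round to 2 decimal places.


MSE = 20.5000. RMSE = sqrt(20.5000) = 4.53.

4.53


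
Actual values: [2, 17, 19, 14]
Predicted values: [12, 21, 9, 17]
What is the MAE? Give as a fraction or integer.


MAE = (1/4) * (|2-12|=10 + |17-21|=4 + |19-9|=10 + |14-17|=3). Sum = 27. MAE = 27/4.

27/4


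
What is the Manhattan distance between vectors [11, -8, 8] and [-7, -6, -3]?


d = sum of absolute differences: |11--7|=18 + |-8--6|=2 + |8--3|=11 = 31.

31


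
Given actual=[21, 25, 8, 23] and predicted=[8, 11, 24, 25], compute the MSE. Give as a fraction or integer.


MSE = (1/4) * ((21-8)^2=169 + (25-11)^2=196 + (8-24)^2=256 + (23-25)^2=4). Sum = 625. MSE = 625/4.

625/4


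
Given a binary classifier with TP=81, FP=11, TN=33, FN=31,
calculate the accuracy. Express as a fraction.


Accuracy = (TP + TN) / (TP + TN + FP + FN) = (81 + 33) / 156 = 19/26.

19/26


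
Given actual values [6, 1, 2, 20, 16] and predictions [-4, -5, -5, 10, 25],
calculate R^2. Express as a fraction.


Mean(y) = 9. SS_res = 366. SS_tot = 292. R^2 = 1 - 366/(292) = -37/146.

-37/146


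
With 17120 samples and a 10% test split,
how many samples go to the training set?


Test set = 17120 * 10% = 1712. Training set = 17120 - 1712 = 15408.

15408


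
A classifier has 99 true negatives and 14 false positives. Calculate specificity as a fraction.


Specificity = TN / (TN + FP) = 99 / 113 = 99/113.

99/113


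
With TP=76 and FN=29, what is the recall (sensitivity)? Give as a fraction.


Recall = TP / (TP + FN) = 76 / 105 = 76/105.

76/105


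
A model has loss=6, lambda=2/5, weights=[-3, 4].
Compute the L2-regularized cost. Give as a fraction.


L2 sq norm = sum(w^2) = 25. J = 6 + 2/5 * 25 = 16.

16


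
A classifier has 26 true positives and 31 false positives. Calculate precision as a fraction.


Precision = TP / (TP + FP) = 26 / 57 = 26/57.

26/57


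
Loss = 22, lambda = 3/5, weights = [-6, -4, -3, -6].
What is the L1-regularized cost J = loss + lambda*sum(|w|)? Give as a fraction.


L1 norm = sum(|w|) = 19. J = 22 + 3/5 * 19 = 167/5.

167/5


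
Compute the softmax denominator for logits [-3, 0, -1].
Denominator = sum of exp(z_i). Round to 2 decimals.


Denom = e^-3=0.0498 + e^0=1.0000 + e^-1=0.3679. Sum = 1.4177, which rounds to 1.42.

1.42


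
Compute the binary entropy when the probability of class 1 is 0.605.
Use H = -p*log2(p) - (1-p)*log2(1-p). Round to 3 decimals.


H = -0.605*log2(0.605) - 0.395*log2(0.395) = 0.968.

0.968


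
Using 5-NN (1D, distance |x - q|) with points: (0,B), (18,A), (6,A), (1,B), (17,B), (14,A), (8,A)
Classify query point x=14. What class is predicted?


Distances: |0-14|=14, |18-14|=4, |6-14|=8, |1-14|=13, |17-14|=3, |14-14|=0, |8-14|=6. 5 nearest: (14,A), (17,B), (18,A), (8,A), (6,A). Counts: {'A': 4, 'B': 1}. Majority class: A.

A


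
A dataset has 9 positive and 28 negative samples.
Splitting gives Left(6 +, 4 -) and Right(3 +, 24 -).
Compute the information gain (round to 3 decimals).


H(parent) = 0.8004. H(left) = 0.9710, H(right) = 0.5033. Weighted = (10/37)*0.9710 + (27/37)*0.5033 = 0.6297. IG = 0.8004 - 0.6297 = 0.1707, which rounds to 0.171.

0.171


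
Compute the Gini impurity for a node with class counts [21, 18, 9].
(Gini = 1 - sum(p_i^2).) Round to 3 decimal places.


Total = 48. Proportions: 21/48, 18/48, 9/48. sum(p_i^2) = 0.3672. Gini = 1 - 0.3672 = 0.6328, which rounds to 0.633.

0.633


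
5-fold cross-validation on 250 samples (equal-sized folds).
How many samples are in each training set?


Each validation fold has 250/5 = 50 samples. Training set = 250 - 50 = 200.

200


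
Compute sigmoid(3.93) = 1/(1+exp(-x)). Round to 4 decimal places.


sigma(3.93) = 1/(1+e^(-3.93)) = 1/(1+0.019644) = 1/1.019644 = 0.9807.

0.9807


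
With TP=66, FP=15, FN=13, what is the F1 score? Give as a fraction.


Precision = 66/81 = 22/27. Recall = 66/79 = 66/79. F1 = 2*P*R/(P+R) = 33/40.

33/40


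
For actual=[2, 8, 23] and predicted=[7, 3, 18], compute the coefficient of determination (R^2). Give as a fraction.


Mean(y) = 11. SS_res = 75. SS_tot = 234. R^2 = 1 - 75/(234) = 53/78.

53/78


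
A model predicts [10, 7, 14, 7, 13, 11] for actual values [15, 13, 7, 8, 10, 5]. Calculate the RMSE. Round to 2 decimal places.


MSE = 26.0000. RMSE = sqrt(26.0000) = 5.10.

5.10


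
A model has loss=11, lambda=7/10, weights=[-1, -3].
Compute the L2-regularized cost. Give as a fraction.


L2 sq norm = sum(w^2) = 10. J = 11 + 7/10 * 10 = 18.

18


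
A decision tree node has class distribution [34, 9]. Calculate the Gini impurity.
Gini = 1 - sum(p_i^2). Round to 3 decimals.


Total = 43. Proportions: 34/43, 9/43. sum(p_i^2) = 0.6690. Gini = 1 - 0.6690 = 0.3310, which rounds to 0.331.

0.331


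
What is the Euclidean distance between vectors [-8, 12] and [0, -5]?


d = sqrt(sum of squared differences). (-8-0)^2=64, (12--5)^2=289. Sum = 353.

sqrt(353)


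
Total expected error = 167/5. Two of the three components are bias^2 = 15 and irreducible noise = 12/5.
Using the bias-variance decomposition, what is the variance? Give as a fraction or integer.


Total error = bias^2 + variance + irreducible noise. So variance = 167/5 - 15 - 12/5 = 16.

16


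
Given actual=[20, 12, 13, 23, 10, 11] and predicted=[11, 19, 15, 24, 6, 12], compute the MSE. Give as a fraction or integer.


MSE = (1/6) * ((20-11)^2=81 + (12-19)^2=49 + (13-15)^2=4 + (23-24)^2=1 + (10-6)^2=16 + (11-12)^2=1). Sum = 152. MSE = 76/3.

76/3


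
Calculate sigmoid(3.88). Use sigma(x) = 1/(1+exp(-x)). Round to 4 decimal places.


sigma(3.88) = 1/(1+e^(-3.88)) = 1/(1+0.020651) = 1/1.020651 = 0.9798.

0.9798


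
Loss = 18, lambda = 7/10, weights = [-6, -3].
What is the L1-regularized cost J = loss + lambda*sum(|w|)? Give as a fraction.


L1 norm = sum(|w|) = 9. J = 18 + 7/10 * 9 = 243/10.

243/10


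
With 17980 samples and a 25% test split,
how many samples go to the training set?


Test set = 17980 * 25% = 4495. Training set = 17980 - 4495 = 13485.

13485


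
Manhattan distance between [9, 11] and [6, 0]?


d = sum of absolute differences: |9-6|=3 + |11-0|=11 = 14.

14


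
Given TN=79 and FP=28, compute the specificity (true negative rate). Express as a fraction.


Specificity = TN / (TN + FP) = 79 / 107 = 79/107.

79/107


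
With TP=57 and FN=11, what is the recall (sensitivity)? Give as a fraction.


Recall = TP / (TP + FN) = 57 / 68 = 57/68.

57/68


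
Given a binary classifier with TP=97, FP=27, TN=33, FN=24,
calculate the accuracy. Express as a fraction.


Accuracy = (TP + TN) / (TP + TN + FP + FN) = (97 + 33) / 181 = 130/181.

130/181


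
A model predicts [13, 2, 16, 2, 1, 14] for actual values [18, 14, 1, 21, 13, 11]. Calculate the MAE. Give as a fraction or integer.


MAE = (1/6) * (|18-13|=5 + |14-2|=12 + |1-16|=15 + |21-2|=19 + |13-1|=12 + |11-14|=3). Sum = 66. MAE = 11.

11


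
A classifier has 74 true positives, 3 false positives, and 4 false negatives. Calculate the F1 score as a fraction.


Precision = 74/77 = 74/77. Recall = 74/78 = 37/39. F1 = 2*P*R/(P+R) = 148/155.

148/155


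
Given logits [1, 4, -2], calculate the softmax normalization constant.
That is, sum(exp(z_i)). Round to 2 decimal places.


Denom = e^1=2.7183 + e^4=54.5982 + e^-2=0.1353. Sum = 57.4518, which rounds to 57.45.

57.45


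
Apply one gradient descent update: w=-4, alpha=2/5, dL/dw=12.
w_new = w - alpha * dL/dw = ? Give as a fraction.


w_new = -4 - 2/5 * 12 = -4 - 24/5 = -44/5.

-44/5


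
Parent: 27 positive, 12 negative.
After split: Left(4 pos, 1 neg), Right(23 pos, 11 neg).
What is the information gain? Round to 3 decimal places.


H(parent) = 0.8905. H(left) = 0.7219, H(right) = 0.9082. Weighted = (5/39)*0.7219 + (34/39)*0.9082 = 0.8843. IG = 0.8905 - 0.8843 = 0.0062, which rounds to 0.006.

0.006


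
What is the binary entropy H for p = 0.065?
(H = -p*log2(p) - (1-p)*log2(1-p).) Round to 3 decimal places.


H = -0.065*log2(0.065) - 0.935*log2(0.935) = 0.347.

0.347


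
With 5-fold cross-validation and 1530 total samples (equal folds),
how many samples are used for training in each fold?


Each validation fold has 1530/5 = 306 samples. Training set = 1530 - 306 = 1224.

1224


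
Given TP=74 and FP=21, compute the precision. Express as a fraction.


Precision = TP / (TP + FP) = 74 / 95 = 74/95.

74/95


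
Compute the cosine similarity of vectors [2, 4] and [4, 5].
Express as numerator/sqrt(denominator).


dot = 28. |a|^2 = 20, |b|^2 = 41. cos = 28/sqrt(820).

28/sqrt(820)


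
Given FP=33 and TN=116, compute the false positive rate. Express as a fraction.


FPR = FP / (FP + TN) = 33 / 149 = 33/149.

33/149


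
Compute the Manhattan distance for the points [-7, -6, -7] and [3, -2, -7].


d = sum of absolute differences: |-7-3|=10 + |-6--2|=4 + |-7--7|=0 = 14.

14


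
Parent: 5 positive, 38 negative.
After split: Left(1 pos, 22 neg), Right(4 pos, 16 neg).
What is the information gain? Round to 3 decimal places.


H(parent) = 0.5186. H(left) = 0.2580, H(right) = 0.7219. Weighted = (23/43)*0.2580 + (20/43)*0.7219 = 0.4738. IG = 0.5186 - 0.4738 = 0.0448, which rounds to 0.045.

0.045


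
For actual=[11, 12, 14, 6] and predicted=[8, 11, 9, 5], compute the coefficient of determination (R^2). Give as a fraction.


Mean(y) = 43/4. SS_res = 36. SS_tot = 139/4. R^2 = 1 - 36/(139/4) = -5/139.

-5/139


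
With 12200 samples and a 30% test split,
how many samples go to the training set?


Test set = 12200 * 30% = 3660. Training set = 12200 - 3660 = 8540.

8540


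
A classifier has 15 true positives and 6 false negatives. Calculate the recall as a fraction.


Recall = TP / (TP + FN) = 15 / 21 = 5/7.

5/7


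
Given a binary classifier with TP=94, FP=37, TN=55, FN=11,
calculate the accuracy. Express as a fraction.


Accuracy = (TP + TN) / (TP + TN + FP + FN) = (94 + 55) / 197 = 149/197.

149/197


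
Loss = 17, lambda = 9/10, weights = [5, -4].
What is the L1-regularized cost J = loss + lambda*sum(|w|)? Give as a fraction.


L1 norm = sum(|w|) = 9. J = 17 + 9/10 * 9 = 251/10.

251/10


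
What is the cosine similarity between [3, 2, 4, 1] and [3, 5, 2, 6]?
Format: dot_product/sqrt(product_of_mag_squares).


dot = 33. |a|^2 = 30, |b|^2 = 74. cos = 33/sqrt(2220).

33/sqrt(2220)


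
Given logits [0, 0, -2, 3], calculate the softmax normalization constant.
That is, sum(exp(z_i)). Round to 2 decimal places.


Denom = e^0=1.0000 + e^0=1.0000 + e^-2=0.1353 + e^3=20.0855. Sum = 22.2208, which rounds to 22.22.

22.22


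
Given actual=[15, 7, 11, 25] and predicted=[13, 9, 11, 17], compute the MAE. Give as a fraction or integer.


MAE = (1/4) * (|15-13|=2 + |7-9|=2 + |11-11|=0 + |25-17|=8). Sum = 12. MAE = 3.

3


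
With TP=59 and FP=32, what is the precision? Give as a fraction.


Precision = TP / (TP + FP) = 59 / 91 = 59/91.

59/91


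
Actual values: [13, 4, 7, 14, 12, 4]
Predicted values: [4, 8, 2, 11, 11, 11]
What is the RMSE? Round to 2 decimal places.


MSE = 30.1667. RMSE = sqrt(30.1667) = 5.49.

5.49


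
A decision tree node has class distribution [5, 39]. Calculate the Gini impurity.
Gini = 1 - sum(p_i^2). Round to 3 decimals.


Total = 44. Proportions: 5/44, 39/44. sum(p_i^2) = 0.7986. Gini = 1 - 0.7986 = 0.2014, which rounds to 0.201.

0.201


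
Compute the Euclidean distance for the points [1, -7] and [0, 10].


d = sqrt(sum of squared differences). (1-0)^2=1, (-7-10)^2=289. Sum = 290.

sqrt(290)


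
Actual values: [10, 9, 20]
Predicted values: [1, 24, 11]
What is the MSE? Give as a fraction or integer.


MSE = (1/3) * ((10-1)^2=81 + (9-24)^2=225 + (20-11)^2=81). Sum = 387. MSE = 129.

129


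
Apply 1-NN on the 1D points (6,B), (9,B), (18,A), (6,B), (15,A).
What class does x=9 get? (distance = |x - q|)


Distances: |6-9|=3, |9-9|=0, |18-9|=9, |6-9|=3, |15-9|=6. 1 nearest: (9,B). Counts: {'B': 1}. Majority class: B.

B


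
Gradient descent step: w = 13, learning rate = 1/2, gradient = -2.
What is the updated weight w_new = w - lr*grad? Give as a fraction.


w_new = 13 - 1/2 * -2 = 13 - -1 = 14.

14


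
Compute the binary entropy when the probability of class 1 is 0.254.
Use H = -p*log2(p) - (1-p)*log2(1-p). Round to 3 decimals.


H = -0.254*log2(0.254) - 0.746*log2(0.746) = 0.818.

0.818


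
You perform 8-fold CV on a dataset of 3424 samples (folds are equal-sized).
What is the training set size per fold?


Each validation fold has 3424/8 = 428 samples. Training set = 3424 - 428 = 2996.

2996


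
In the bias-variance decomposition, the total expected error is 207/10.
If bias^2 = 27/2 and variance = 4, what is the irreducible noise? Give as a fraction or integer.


Total error = bias^2 + variance + irreducible noise. So irreducible noise = 207/10 - 27/2 - 4 = 16/5.

16/5


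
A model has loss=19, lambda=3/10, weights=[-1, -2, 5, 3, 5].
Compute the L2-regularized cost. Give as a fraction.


L2 sq norm = sum(w^2) = 64. J = 19 + 3/10 * 64 = 191/5.

191/5


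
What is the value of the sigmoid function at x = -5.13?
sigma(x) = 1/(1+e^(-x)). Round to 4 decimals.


sigma(-5.13) = 1/(1+e^(5.13)) = 1/(1+169.017118) = 1/170.017118 = 0.0059.

0.0059


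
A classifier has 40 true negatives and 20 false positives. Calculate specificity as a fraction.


Specificity = TN / (TN + FP) = 40 / 60 = 2/3.

2/3


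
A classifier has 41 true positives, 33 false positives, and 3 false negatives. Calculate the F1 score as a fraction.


Precision = 41/74 = 41/74. Recall = 41/44 = 41/44. F1 = 2*P*R/(P+R) = 41/59.

41/59


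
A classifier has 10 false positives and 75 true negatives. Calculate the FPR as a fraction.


FPR = FP / (FP + TN) = 10 / 85 = 2/17.

2/17


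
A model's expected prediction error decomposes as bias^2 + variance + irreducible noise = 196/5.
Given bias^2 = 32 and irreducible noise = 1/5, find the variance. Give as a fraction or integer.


Total error = bias^2 + variance + irreducible noise. So variance = 196/5 - 32 - 1/5 = 7.

7


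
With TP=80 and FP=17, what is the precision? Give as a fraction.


Precision = TP / (TP + FP) = 80 / 97 = 80/97.

80/97


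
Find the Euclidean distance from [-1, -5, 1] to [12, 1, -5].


d = sqrt(sum of squared differences). (-1-12)^2=169, (-5-1)^2=36, (1--5)^2=36. Sum = 241.

sqrt(241)


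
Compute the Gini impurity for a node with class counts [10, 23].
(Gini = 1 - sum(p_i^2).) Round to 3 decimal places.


Total = 33. Proportions: 10/33, 23/33. sum(p_i^2) = 0.5776. Gini = 1 - 0.5776 = 0.4224, which rounds to 0.422.

0.422


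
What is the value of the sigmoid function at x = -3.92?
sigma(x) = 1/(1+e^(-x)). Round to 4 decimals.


sigma(-3.92) = 1/(1+e^(3.92)) = 1/(1+50.400445) = 1/51.400445 = 0.0195.

0.0195


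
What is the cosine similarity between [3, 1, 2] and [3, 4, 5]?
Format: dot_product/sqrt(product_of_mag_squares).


dot = 23. |a|^2 = 14, |b|^2 = 50. cos = 23/sqrt(700).

23/sqrt(700)


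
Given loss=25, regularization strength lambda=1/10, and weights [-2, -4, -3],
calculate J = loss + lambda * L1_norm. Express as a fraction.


L1 norm = sum(|w|) = 9. J = 25 + 1/10 * 9 = 259/10.

259/10


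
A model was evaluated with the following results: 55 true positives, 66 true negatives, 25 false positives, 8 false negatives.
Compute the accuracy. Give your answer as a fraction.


Accuracy = (TP + TN) / (TP + TN + FP + FN) = (55 + 66) / 154 = 11/14.

11/14


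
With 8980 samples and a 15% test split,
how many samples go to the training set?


Test set = 8980 * 15% = 1347. Training set = 8980 - 1347 = 7633.

7633


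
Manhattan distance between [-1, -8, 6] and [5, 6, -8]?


d = sum of absolute differences: |-1-5|=6 + |-8-6|=14 + |6--8|=14 = 34.

34


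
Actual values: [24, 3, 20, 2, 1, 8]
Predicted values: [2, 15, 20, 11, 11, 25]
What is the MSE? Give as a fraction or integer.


MSE = (1/6) * ((24-2)^2=484 + (3-15)^2=144 + (20-20)^2=0 + (2-11)^2=81 + (1-11)^2=100 + (8-25)^2=289). Sum = 1098. MSE = 183.

183


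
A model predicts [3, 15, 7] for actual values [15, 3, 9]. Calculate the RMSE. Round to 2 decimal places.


MSE = 97.3333. RMSE = sqrt(97.3333) = 9.87.

9.87


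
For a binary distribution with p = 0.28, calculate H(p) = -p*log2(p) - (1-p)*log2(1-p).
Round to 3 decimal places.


H = -0.28*log2(0.28) - 0.72*log2(0.72) = 0.855.

0.855


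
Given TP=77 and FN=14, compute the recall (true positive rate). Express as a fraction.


Recall = TP / (TP + FN) = 77 / 91 = 11/13.

11/13


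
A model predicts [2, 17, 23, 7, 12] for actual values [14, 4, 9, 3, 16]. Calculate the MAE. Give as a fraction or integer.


MAE = (1/5) * (|14-2|=12 + |4-17|=13 + |9-23|=14 + |3-7|=4 + |16-12|=4). Sum = 47. MAE = 47/5.

47/5


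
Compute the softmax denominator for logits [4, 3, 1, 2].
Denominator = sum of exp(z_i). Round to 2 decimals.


Denom = e^4=54.5982 + e^3=20.0855 + e^1=2.7183 + e^2=7.3891. Sum = 84.7911, which rounds to 84.79.

84.79


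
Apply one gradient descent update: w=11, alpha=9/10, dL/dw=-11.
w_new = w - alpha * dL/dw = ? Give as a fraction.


w_new = 11 - 9/10 * -11 = 11 - -99/10 = 209/10.

209/10


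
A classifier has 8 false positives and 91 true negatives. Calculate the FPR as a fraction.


FPR = FP / (FP + TN) = 8 / 99 = 8/99.

8/99


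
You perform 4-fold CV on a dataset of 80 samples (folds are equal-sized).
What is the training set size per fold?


Each validation fold has 80/4 = 20 samples. Training set = 80 - 20 = 60.

60


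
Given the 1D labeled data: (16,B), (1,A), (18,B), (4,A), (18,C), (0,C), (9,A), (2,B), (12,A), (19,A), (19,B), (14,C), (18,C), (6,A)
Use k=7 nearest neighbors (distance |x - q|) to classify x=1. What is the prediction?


Distances: |16-1|=15, |1-1|=0, |18-1|=17, |4-1|=3, |18-1|=17, |0-1|=1, |9-1|=8, |2-1|=1, |12-1|=11, |19-1|=18, |19-1|=18, |14-1|=13, |18-1|=17, |6-1|=5. 7 nearest: (1,A), (2,B), (0,C), (4,A), (6,A), (9,A), (12,A). Counts: {'A': 5, 'B': 1, 'C': 1}. Majority class: A.

A


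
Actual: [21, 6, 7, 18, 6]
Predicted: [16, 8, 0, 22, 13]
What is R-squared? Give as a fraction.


Mean(y) = 58/5. SS_res = 143. SS_tot = 1066/5. R^2 = 1 - 143/(1066/5) = 27/82.

27/82


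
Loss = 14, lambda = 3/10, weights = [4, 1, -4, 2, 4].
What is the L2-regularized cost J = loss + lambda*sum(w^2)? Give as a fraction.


L2 sq norm = sum(w^2) = 53. J = 14 + 3/10 * 53 = 299/10.

299/10


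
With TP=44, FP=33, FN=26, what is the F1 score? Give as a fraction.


Precision = 44/77 = 4/7. Recall = 44/70 = 22/35. F1 = 2*P*R/(P+R) = 88/147.

88/147


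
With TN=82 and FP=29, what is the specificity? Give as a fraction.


Specificity = TN / (TN + FP) = 82 / 111 = 82/111.

82/111


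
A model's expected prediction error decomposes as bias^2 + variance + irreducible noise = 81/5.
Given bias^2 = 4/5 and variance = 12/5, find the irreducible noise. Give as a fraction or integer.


Total error = bias^2 + variance + irreducible noise. So irreducible noise = 81/5 - 4/5 - 12/5 = 13.

13


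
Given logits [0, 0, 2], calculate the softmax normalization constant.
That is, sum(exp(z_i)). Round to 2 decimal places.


Denom = e^0=1.0000 + e^0=1.0000 + e^2=7.3891. Sum = 9.3891, which rounds to 9.39.

9.39


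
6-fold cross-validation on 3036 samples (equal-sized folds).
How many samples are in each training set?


Each validation fold has 3036/6 = 506 samples. Training set = 3036 - 506 = 2530.

2530


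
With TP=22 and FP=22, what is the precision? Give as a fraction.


Precision = TP / (TP + FP) = 22 / 44 = 1/2.

1/2


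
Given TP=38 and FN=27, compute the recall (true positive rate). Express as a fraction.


Recall = TP / (TP + FN) = 38 / 65 = 38/65.

38/65


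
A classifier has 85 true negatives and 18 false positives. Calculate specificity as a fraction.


Specificity = TN / (TN + FP) = 85 / 103 = 85/103.

85/103


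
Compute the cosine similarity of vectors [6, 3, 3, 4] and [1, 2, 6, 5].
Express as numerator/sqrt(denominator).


dot = 50. |a|^2 = 70, |b|^2 = 66. cos = 50/sqrt(4620).

50/sqrt(4620)


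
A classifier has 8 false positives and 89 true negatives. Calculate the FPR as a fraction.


FPR = FP / (FP + TN) = 8 / 97 = 8/97.

8/97


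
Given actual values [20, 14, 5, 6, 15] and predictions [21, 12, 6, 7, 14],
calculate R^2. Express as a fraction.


Mean(y) = 12. SS_res = 8. SS_tot = 162. R^2 = 1 - 8/(162) = 77/81.

77/81


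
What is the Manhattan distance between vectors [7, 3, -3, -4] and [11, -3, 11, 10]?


d = sum of absolute differences: |7-11|=4 + |3--3|=6 + |-3-11|=14 + |-4-10|=14 = 38.

38


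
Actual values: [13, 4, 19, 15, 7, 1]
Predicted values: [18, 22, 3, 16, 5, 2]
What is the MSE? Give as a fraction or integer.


MSE = (1/6) * ((13-18)^2=25 + (4-22)^2=324 + (19-3)^2=256 + (15-16)^2=1 + (7-5)^2=4 + (1-2)^2=1). Sum = 611. MSE = 611/6.

611/6


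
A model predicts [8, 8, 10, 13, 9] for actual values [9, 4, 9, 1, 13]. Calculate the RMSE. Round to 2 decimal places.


MSE = 35.6000. RMSE = sqrt(35.6000) = 5.97.

5.97


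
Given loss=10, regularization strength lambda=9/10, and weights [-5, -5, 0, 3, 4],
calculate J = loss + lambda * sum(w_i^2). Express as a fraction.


L2 sq norm = sum(w^2) = 75. J = 10 + 9/10 * 75 = 155/2.

155/2


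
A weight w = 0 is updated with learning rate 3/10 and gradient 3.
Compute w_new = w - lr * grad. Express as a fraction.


w_new = 0 - 3/10 * 3 = 0 - 9/10 = -9/10.

-9/10


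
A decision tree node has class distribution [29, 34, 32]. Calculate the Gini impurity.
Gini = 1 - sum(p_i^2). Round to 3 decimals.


Total = 95. Proportions: 29/95, 34/95, 32/95. sum(p_i^2) = 0.3347. Gini = 1 - 0.3347 = 0.6653, which rounds to 0.665.

0.665


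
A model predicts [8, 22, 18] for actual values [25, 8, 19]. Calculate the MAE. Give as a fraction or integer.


MAE = (1/3) * (|25-8|=17 + |8-22|=14 + |19-18|=1). Sum = 32. MAE = 32/3.

32/3


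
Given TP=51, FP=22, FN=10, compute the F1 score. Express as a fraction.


Precision = 51/73 = 51/73. Recall = 51/61 = 51/61. F1 = 2*P*R/(P+R) = 51/67.

51/67


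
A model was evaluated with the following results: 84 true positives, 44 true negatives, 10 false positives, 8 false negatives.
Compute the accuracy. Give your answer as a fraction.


Accuracy = (TP + TN) / (TP + TN + FP + FN) = (84 + 44) / 146 = 64/73.

64/73


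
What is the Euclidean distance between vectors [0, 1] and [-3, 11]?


d = sqrt(sum of squared differences). (0--3)^2=9, (1-11)^2=100. Sum = 109.

sqrt(109)


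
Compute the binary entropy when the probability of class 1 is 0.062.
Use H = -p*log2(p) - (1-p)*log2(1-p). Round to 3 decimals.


H = -0.062*log2(0.062) - 0.938*log2(0.938) = 0.335.

0.335


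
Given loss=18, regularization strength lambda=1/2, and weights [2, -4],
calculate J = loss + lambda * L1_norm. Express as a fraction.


L1 norm = sum(|w|) = 6. J = 18 + 1/2 * 6 = 21.

21


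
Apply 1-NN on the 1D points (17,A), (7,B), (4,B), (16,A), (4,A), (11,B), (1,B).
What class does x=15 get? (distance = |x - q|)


Distances: |17-15|=2, |7-15|=8, |4-15|=11, |16-15|=1, |4-15|=11, |11-15|=4, |1-15|=14. 1 nearest: (16,A). Counts: {'A': 1}. Majority class: A.

A


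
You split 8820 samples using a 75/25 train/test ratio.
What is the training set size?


Test set = 8820 * 25% = 2205. Training set = 8820 - 2205 = 6615.

6615


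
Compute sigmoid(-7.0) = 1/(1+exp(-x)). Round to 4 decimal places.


sigma(-7.0) = 1/(1+e^(7.0)) = 1/(1+1096.633158) = 1/1097.633158 = 0.0009.

0.0009


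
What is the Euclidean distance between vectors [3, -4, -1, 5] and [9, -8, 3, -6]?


d = sqrt(sum of squared differences). (3-9)^2=36, (-4--8)^2=16, (-1-3)^2=16, (5--6)^2=121. Sum = 189.

sqrt(189)


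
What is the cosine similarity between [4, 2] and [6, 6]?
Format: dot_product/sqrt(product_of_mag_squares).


dot = 36. |a|^2 = 20, |b|^2 = 72. cos = 36/sqrt(1440).

36/sqrt(1440)


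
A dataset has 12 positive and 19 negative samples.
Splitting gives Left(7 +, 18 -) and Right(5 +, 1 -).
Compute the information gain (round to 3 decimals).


H(parent) = 0.9629. H(left) = 0.8555, H(right) = 0.6500. Weighted = (25/31)*0.8555 + (6/31)*0.6500 = 0.8157. IG = 0.9629 - 0.8157 = 0.1472, which rounds to 0.147.

0.147


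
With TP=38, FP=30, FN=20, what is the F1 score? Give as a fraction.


Precision = 38/68 = 19/34. Recall = 38/58 = 19/29. F1 = 2*P*R/(P+R) = 38/63.

38/63


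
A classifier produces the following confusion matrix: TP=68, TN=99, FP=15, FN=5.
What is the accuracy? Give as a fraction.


Accuracy = (TP + TN) / (TP + TN + FP + FN) = (68 + 99) / 187 = 167/187.

167/187


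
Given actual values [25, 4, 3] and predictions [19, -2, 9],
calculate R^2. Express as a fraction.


Mean(y) = 32/3. SS_res = 108. SS_tot = 926/3. R^2 = 1 - 108/(926/3) = 301/463.

301/463


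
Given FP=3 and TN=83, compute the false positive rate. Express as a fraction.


FPR = FP / (FP + TN) = 3 / 86 = 3/86.

3/86


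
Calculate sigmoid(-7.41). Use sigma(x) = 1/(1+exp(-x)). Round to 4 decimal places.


sigma(-7.41) = 1/(1+e^(7.41)) = 1/(1+1652.426347) = 1/1653.426347 = 0.0006.

0.0006


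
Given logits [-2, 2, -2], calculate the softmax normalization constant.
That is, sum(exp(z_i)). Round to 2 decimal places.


Denom = e^-2=0.1353 + e^2=7.3891 + e^-2=0.1353. Sum = 7.6597, which rounds to 7.66.

7.66


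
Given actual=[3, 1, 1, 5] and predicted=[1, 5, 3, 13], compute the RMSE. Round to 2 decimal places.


MSE = 22.0000. RMSE = sqrt(22.0000) = 4.69.

4.69


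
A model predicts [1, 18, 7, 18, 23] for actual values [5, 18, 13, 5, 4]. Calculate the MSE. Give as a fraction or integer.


MSE = (1/5) * ((5-1)^2=16 + (18-18)^2=0 + (13-7)^2=36 + (5-18)^2=169 + (4-23)^2=361). Sum = 582. MSE = 582/5.

582/5


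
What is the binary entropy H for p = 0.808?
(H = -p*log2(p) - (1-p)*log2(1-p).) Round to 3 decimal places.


H = -0.808*log2(0.808) - 0.192*log2(0.192) = 0.706.

0.706


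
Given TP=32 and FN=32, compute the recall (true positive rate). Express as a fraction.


Recall = TP / (TP + FN) = 32 / 64 = 1/2.

1/2


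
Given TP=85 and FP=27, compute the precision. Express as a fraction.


Precision = TP / (TP + FP) = 85 / 112 = 85/112.

85/112


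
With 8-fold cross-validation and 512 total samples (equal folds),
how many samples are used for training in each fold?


Each validation fold has 512/8 = 64 samples. Training set = 512 - 64 = 448.

448


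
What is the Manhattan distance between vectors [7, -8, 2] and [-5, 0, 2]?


d = sum of absolute differences: |7--5|=12 + |-8-0|=8 + |2-2|=0 = 20.

20


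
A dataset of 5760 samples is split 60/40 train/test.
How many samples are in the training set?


Test set = 5760 * 40% = 2304. Training set = 5760 - 2304 = 3456.

3456


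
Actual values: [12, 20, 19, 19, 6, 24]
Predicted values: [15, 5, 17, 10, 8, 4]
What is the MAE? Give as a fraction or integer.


MAE = (1/6) * (|12-15|=3 + |20-5|=15 + |19-17|=2 + |19-10|=9 + |6-8|=2 + |24-4|=20). Sum = 51. MAE = 17/2.

17/2


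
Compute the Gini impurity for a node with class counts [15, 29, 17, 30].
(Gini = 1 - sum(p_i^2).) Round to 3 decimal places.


Total = 91. Proportions: 15/91, 29/91, 17/91, 30/91. sum(p_i^2) = 0.2723. Gini = 1 - 0.2723 = 0.7277, which rounds to 0.728.

0.728


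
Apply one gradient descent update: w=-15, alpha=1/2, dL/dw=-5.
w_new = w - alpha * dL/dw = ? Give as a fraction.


w_new = -15 - 1/2 * -5 = -15 - -5/2 = -25/2.

-25/2


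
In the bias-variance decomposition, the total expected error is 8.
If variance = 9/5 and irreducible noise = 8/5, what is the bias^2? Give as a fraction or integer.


Total error = bias^2 + variance + irreducible noise. So bias^2 = 8 - 9/5 - 8/5 = 23/5.

23/5


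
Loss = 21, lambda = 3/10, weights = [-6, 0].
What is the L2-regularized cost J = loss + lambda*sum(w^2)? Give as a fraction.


L2 sq norm = sum(w^2) = 36. J = 21 + 3/10 * 36 = 159/5.

159/5


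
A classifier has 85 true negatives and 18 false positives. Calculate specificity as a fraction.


Specificity = TN / (TN + FP) = 85 / 103 = 85/103.

85/103


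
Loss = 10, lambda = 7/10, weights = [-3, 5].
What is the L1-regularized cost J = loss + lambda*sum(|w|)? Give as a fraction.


L1 norm = sum(|w|) = 8. J = 10 + 7/10 * 8 = 78/5.

78/5


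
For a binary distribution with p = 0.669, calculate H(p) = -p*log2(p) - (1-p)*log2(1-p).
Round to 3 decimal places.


H = -0.669*log2(0.669) - 0.331*log2(0.331) = 0.916.

0.916


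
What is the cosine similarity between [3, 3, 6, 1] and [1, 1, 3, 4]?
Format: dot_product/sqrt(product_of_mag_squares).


dot = 28. |a|^2 = 55, |b|^2 = 27. cos = 28/sqrt(1485).

28/sqrt(1485)


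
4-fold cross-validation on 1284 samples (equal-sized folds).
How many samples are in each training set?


Each validation fold has 1284/4 = 321 samples. Training set = 1284 - 321 = 963.

963
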